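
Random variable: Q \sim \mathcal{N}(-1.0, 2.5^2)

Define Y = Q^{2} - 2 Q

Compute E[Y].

E[Y] = 1*E[Q²] - 2*E[Q]
E[Q] = -1
E[Q²] = Var(Q) + (E[Q])² = 6.25 + 1 = 7.25
E[Y] = 1*7.25 - 2*(-1) = 9.25

9.25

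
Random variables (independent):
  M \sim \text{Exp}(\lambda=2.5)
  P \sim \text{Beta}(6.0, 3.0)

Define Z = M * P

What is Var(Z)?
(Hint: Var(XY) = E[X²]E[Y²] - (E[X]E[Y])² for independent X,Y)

Var(XY) = E[X²]E[Y²] - (E[X]E[Y])²
E[M] = 0.4, Var(M) = 0.16
E[P] = 0.66666667, Var(P) = 0.022222222
E[M²] = 0.16 + 0.4² = 0.32
E[P²] = 0.022222222 + 0.66666667² = 0.46666667
Var(Z) = 0.32*0.46666667 - (0.4*0.66666667)²
= 0.14933333 - 0.071111111 = 0.078222222

0.078222222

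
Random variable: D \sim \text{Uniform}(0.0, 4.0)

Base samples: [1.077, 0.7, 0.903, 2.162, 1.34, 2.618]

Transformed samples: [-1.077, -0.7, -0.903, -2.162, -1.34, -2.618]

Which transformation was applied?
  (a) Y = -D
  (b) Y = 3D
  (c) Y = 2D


Checking option (a) Y = -D:
  D = 1.077 -> Y = -1.077 ✓
  D = 0.7 -> Y = -0.7 ✓
  D = 0.903 -> Y = -0.903 ✓
All samples match this transformation.

(a) -D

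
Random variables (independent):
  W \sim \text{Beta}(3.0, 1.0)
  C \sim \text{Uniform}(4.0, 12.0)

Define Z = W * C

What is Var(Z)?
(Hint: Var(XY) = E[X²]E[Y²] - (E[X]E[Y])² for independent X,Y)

Var(XY) = E[X²]E[Y²] - (E[X]E[Y])²
E[W] = 0.75, Var(W) = 0.0375
E[C] = 8, Var(C) = 5.3333333
E[W²] = 0.0375 + 0.75² = 0.6
E[C²] = 5.3333333 + 8² = 69.333333
Var(Z) = 0.6*69.333333 - (0.75*8)²
= 41.6 - 36 = 5.6

5.6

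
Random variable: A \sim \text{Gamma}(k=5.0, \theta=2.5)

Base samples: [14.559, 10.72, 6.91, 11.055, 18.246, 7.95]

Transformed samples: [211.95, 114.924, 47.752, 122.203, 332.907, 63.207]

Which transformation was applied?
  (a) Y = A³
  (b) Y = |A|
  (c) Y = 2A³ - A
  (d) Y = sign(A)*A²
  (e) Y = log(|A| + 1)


Checking option (d) Y = sign(A)*A²:
  A = 14.559 -> Y = 211.95 ✓
  A = 10.72 -> Y = 114.924 ✓
  A = 6.91 -> Y = 47.752 ✓
All samples match this transformation.

(d) sign(A)*A²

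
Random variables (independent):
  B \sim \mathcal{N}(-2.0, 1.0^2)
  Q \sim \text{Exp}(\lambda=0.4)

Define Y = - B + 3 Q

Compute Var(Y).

For independent RVs: Var(aX + bY) = a²Var(X) + b²Var(Y)
Var(B) = 1
Var(Q) = 6.25
Var(Y) = (-1)²*1 + 3²*6.25
= 1*1 + 9*6.25 = 57.25

57.25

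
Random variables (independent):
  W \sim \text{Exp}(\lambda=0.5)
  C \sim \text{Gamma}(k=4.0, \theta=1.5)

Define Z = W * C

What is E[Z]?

For independent RVs: E[XY] = E[X]*E[Y]
E[W] = 2
E[C] = 6
E[Z] = 2 * 6 = 12

12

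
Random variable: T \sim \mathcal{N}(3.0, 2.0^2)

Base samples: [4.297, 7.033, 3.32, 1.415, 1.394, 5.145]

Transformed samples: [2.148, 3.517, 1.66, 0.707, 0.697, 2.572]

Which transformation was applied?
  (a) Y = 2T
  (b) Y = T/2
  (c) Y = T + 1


Checking option (b) Y = T/2:
  T = 4.297 -> Y = 2.148 ✓
  T = 7.033 -> Y = 3.517 ✓
  T = 3.32 -> Y = 1.66 ✓
All samples match this transformation.

(b) T/2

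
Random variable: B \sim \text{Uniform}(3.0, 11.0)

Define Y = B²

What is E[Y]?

E[B²] = Var(B) + (E[B])² = 5.3333333 + 49 = 54.333333

54.333333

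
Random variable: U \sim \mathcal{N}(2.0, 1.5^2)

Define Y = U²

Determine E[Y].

Using E[X²] = Var(X) + (E[X])²:
E[U] = 2
Var(U) = 1.5^2 = 2.25
E[U²] = 2.25 + 2² = 2.25 + 4 = 6.25

6.25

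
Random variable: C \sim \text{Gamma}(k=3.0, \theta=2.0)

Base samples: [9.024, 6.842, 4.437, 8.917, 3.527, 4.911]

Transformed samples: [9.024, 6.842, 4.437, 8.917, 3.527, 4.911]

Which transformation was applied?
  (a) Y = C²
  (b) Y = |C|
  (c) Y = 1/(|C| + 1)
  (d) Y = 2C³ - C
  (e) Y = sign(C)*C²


Checking option (b) Y = |C|:
  C = 9.024 -> Y = 9.024 ✓
  C = 6.842 -> Y = 6.842 ✓
  C = 4.437 -> Y = 4.437 ✓
All samples match this transformation.

(b) |C|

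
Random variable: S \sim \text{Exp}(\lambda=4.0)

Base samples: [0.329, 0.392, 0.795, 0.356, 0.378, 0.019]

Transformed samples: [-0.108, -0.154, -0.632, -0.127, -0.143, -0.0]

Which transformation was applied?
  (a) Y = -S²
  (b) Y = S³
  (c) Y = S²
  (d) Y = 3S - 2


Checking option (a) Y = -S²:
  S = 0.329 -> Y = -0.108 ✓
  S = 0.392 -> Y = -0.154 ✓
  S = 0.795 -> Y = -0.632 ✓
All samples match this transformation.

(a) -S²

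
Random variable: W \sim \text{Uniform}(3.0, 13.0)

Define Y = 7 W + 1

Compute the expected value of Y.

For Y = 7W + 1:
E[Y] = 7 * E[W] + 1
E[W] = (3 + 13)/2 = 8
E[Y] = 7 * 8 + 1 = 57

57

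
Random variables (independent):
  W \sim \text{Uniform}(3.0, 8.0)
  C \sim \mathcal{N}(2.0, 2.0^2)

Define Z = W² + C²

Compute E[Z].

E[Z] = E[W²] + E[C²]
E[W²] = Var(W) + E[W]² = 2.0833333 + 30.25 = 32.333333
E[C²] = Var(C) + E[C]² = 4 + 4 = 8
E[Z] = 32.333333 + 8 = 40.333333

40.333333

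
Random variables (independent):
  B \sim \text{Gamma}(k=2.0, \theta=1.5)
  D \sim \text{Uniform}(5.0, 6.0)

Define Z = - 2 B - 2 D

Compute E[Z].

E[Z] = -2*E[B] - 2*E[D]
E[B] = 3
E[D] = 5.5
E[Z] = -2*3 - 2*5.5 = -17

-17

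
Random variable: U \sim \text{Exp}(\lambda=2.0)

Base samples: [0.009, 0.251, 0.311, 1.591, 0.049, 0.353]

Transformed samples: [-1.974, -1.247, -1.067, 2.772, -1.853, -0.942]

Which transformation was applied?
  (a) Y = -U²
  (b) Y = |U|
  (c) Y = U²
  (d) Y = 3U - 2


Checking option (d) Y = 3U - 2:
  U = 0.009 -> Y = -1.974 ✓
  U = 0.251 -> Y = -1.247 ✓
  U = 0.311 -> Y = -1.067 ✓
All samples match this transformation.

(d) 3U - 2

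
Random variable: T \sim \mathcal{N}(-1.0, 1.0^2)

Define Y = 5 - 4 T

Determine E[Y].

For Y = -4T + 5:
E[Y] = -4 * E[T] + 5
E[T] = -1.0 = -1
E[Y] = -4 * (-1) + 5 = 9

9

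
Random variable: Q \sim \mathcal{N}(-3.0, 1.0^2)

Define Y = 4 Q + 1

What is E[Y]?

For Y = 4Q + 1:
E[Y] = 4 * E[Q] + 1
E[Q] = -3.0 = -3
E[Y] = 4 * (-3) + 1 = -11

-11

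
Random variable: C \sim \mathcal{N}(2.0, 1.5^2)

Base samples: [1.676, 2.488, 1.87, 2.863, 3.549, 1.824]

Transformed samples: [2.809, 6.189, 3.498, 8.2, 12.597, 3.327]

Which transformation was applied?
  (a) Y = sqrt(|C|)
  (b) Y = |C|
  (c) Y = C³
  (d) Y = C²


Checking option (d) Y = C²:
  C = 1.676 -> Y = 2.809 ✓
  C = 2.488 -> Y = 6.189 ✓
  C = 1.87 -> Y = 3.498 ✓
All samples match this transformation.

(d) C²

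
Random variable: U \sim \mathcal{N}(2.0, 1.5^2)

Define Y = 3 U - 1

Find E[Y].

For Y = 3U - 1:
E[Y] = 3 * E[U] - 1
E[U] = 2.0 = 2
E[Y] = 3 * 2 - 1 = 5

5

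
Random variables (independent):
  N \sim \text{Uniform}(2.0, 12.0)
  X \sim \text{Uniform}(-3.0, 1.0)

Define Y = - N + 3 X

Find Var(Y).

For independent RVs: Var(aX + bY) = a²Var(X) + b²Var(Y)
Var(N) = 8.3333333
Var(X) = 1.3333333
Var(Y) = (-1)²*8.3333333 + 3²*1.3333333
= 1*8.3333333 + 9*1.3333333 = 20.333333

20.333333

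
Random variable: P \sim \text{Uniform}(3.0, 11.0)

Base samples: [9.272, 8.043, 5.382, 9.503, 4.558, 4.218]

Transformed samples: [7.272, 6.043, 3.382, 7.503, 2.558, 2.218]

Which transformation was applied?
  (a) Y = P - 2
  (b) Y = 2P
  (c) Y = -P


Checking option (a) Y = P - 2:
  P = 9.272 -> Y = 7.272 ✓
  P = 8.043 -> Y = 6.043 ✓
  P = 5.382 -> Y = 3.382 ✓
All samples match this transformation.

(a) P - 2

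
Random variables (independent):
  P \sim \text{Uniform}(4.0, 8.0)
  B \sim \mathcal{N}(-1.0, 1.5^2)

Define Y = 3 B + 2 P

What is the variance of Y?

For independent RVs: Var(aX + bY) = a²Var(X) + b²Var(Y)
Var(P) = 1.3333333
Var(B) = 2.25
Var(Y) = 2²*1.3333333 + 3²*2.25
= 4*1.3333333 + 9*2.25 = 25.583333

25.583333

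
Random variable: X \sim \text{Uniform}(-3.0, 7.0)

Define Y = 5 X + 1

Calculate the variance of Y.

For Y = aX + b: Var(Y) = a² * Var(X)
Var(X) = (7 + 3)^2/12 = 8.3333333
Var(Y) = 5² * 8.3333333 = 25 * 8.3333333 = 208.33333

208.33333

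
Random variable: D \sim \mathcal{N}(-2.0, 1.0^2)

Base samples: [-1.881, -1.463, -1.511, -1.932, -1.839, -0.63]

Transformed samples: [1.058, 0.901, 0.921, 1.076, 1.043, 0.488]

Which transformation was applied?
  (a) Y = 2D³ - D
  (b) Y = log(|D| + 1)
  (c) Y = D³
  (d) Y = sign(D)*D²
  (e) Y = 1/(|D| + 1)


Checking option (b) Y = log(|D| + 1):
  D = -1.881 -> Y = 1.058 ✓
  D = -1.463 -> Y = 0.901 ✓
  D = -1.511 -> Y = 0.921 ✓
All samples match this transformation.

(b) log(|D| + 1)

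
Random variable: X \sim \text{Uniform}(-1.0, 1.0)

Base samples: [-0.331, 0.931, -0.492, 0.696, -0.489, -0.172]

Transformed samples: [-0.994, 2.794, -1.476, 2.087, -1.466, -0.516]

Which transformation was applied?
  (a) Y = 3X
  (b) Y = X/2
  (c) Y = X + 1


Checking option (a) Y = 3X:
  X = -0.331 -> Y = -0.994 ✓
  X = 0.931 -> Y = 2.794 ✓
  X = -0.492 -> Y = -1.476 ✓
All samples match this transformation.

(a) 3X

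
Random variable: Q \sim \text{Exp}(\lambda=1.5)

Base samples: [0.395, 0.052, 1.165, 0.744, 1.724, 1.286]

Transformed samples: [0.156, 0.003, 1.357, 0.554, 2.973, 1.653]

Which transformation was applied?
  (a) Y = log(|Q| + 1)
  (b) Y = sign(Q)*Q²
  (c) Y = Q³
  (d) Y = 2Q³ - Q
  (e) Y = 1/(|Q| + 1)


Checking option (b) Y = sign(Q)*Q²:
  Q = 0.395 -> Y = 0.156 ✓
  Q = 0.052 -> Y = 0.003 ✓
  Q = 1.165 -> Y = 1.357 ✓
All samples match this transformation.

(b) sign(Q)*Q²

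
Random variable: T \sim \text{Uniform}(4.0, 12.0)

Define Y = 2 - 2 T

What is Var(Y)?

For Y = aT + b: Var(Y) = a² * Var(T)
Var(T) = (12 - 4)^2/12 = 5.3333333
Var(Y) = (-2)² * 5.3333333 = 4 * 5.3333333 = 21.333333

21.333333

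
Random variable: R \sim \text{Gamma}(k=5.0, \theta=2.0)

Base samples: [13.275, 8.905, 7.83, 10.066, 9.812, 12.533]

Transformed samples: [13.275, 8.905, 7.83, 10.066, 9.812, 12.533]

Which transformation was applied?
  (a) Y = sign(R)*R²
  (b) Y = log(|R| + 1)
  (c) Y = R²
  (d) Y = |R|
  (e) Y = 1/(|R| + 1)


Checking option (d) Y = |R|:
  R = 13.275 -> Y = 13.275 ✓
  R = 8.905 -> Y = 8.905 ✓
  R = 7.83 -> Y = 7.83 ✓
All samples match this transformation.

(d) |R|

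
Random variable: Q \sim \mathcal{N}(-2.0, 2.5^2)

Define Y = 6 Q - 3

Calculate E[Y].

For Y = 6Q - 3:
E[Y] = 6 * E[Q] - 3
E[Q] = -2.0 = -2
E[Y] = 6 * (-2) - 3 = -15

-15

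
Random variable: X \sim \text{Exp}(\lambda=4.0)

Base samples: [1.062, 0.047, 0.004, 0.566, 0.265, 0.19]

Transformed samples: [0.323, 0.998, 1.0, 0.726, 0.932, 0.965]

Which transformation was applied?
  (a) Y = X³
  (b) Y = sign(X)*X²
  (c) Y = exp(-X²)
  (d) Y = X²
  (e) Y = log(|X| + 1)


Checking option (c) Y = exp(-X²):
  X = 1.062 -> Y = 0.323 ✓
  X = 0.047 -> Y = 0.998 ✓
  X = 0.004 -> Y = 1.0 ✓
All samples match this transformation.

(c) exp(-X²)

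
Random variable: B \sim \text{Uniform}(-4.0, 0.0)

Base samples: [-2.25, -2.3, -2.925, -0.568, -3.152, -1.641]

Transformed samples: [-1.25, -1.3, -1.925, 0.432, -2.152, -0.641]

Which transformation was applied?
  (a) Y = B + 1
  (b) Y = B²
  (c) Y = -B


Checking option (a) Y = B + 1:
  B = -2.25 -> Y = -1.25 ✓
  B = -2.3 -> Y = -1.3 ✓
  B = -2.925 -> Y = -1.925 ✓
All samples match this transformation.

(a) B + 1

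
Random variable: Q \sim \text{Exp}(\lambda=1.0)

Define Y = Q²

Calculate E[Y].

E[Q²] = Var(Q) + (E[Q])² = 1 + 1 = 2

2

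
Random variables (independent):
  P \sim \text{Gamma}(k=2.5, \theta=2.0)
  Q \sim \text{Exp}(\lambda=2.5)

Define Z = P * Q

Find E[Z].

For independent RVs: E[XY] = E[X]*E[Y]
E[P] = 5
E[Q] = 0.4
E[Z] = 5 * 0.4 = 2

2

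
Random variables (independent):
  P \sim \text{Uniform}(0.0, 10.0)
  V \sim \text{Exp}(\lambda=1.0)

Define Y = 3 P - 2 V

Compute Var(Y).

For independent RVs: Var(aX + bY) = a²Var(X) + b²Var(Y)
Var(P) = 8.3333333
Var(V) = 1
Var(Y) = 3²*8.3333333 + (-2)²*1
= 9*8.3333333 + 4*1 = 79

79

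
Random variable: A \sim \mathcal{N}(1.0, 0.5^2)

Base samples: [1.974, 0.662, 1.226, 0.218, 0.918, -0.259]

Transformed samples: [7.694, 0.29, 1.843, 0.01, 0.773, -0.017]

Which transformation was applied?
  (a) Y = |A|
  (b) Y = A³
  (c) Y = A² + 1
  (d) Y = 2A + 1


Checking option (b) Y = A³:
  A = 1.974 -> Y = 7.694 ✓
  A = 0.662 -> Y = 0.29 ✓
  A = 1.226 -> Y = 1.843 ✓
All samples match this transformation.

(b) A³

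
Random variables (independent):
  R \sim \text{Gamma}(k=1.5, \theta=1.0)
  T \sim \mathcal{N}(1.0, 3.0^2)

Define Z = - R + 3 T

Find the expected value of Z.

E[Z] = -1*E[R] + 3*E[T]
E[R] = 1.5
E[T] = 1
E[Z] = -1*1.5 + 3*1 = 1.5

1.5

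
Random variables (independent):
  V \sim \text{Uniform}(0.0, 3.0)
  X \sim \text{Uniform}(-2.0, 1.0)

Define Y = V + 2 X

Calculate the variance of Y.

For independent RVs: Var(aX + bY) = a²Var(X) + b²Var(Y)
Var(V) = 0.75
Var(X) = 0.75
Var(Y) = 1²*0.75 + 2²*0.75
= 1*0.75 + 4*0.75 = 3.75

3.75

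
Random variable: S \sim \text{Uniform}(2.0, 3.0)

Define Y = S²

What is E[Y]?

Using E[X²] = Var(X) + (E[X])²:
E[S] = 2.5
Var(S) = (3 - 2)^2/12 = 0.083333333
E[S²] = 0.083333333 + 2.5² = 0.083333333 + 6.25 = 6.3333333

6.3333333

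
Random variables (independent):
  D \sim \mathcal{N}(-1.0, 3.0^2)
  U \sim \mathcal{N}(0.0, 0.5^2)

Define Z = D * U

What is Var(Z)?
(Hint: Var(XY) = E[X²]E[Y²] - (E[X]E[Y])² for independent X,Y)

Var(XY) = E[X²]E[Y²] - (E[X]E[Y])²
E[D] = -1, Var(D) = 9
E[U] = 0, Var(U) = 0.25
E[D²] = 9 + (-1)² = 10
E[U²] = 0.25 + 0² = 0.25
Var(Z) = 10*0.25 - (-1*0)²
= 2.5 - 0 = 2.5

2.5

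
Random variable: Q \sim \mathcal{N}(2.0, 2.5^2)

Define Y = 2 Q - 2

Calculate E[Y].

For Y = 2Q - 2:
E[Y] = 2 * E[Q] - 2
E[Q] = 2.0 = 2
E[Y] = 2 * 2 - 2 = 2

2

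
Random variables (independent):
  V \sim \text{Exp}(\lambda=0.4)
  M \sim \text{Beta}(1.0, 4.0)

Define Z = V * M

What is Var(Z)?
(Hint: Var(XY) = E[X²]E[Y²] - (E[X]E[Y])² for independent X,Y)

Var(XY) = E[X²]E[Y²] - (E[X]E[Y])²
E[V] = 2.5, Var(V) = 6.25
E[M] = 0.2, Var(M) = 0.026666667
E[V²] = 6.25 + 2.5² = 12.5
E[M²] = 0.026666667 + 0.2² = 0.066666667
Var(Z) = 12.5*0.066666667 - (2.5*0.2)²
= 0.83333333 - 0.25 = 0.58333333

0.58333333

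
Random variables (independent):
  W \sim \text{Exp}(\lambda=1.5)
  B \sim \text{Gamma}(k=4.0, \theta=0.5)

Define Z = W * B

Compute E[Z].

For independent RVs: E[XY] = E[X]*E[Y]
E[W] = 0.66666667
E[B] = 2
E[Z] = 0.66666667 * 2 = 1.3333333

1.3333333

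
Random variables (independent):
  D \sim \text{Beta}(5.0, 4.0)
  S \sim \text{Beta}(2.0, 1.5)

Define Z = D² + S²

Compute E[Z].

E[Z] = E[D²] + E[S²]
E[D²] = Var(D) + E[D]² = 0.024691358 + 0.30864198 = 0.33333333
E[S²] = Var(S) + E[S]² = 0.054421769 + 0.32653061 = 0.38095238
E[Z] = 0.33333333 + 0.38095238 = 0.71428571

0.71428571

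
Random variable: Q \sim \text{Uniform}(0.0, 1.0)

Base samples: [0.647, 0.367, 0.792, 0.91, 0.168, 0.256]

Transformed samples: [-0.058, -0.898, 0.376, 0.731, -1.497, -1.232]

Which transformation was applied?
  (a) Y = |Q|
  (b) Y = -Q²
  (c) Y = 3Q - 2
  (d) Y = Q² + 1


Checking option (c) Y = 3Q - 2:
  Q = 0.647 -> Y = -0.058 ✓
  Q = 0.367 -> Y = -0.898 ✓
  Q = 0.792 -> Y = 0.376 ✓
All samples match this transformation.

(c) 3Q - 2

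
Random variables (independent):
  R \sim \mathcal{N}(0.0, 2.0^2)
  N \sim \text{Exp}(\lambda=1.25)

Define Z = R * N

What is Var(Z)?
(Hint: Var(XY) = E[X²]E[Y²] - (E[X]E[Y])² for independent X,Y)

Var(XY) = E[X²]E[Y²] - (E[X]E[Y])²
E[R] = 0, Var(R) = 4
E[N] = 0.8, Var(N) = 0.64
E[R²] = 4 + 0² = 4
E[N²] = 0.64 + 0.8² = 1.28
Var(Z) = 4*1.28 - (0*0.8)²
= 5.12 - 0 = 5.12

5.12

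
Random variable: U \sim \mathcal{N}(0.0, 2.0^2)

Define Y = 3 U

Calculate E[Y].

For Y = 3U:
E[Y] = 3 * E[U]
E[U] = 0.0 = 0
E[Y] = 3 * 0 = 0

0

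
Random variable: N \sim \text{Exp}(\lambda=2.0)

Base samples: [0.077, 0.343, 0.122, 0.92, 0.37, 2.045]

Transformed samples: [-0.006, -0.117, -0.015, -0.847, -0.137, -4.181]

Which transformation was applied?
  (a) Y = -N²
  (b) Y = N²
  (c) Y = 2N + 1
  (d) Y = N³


Checking option (a) Y = -N²:
  N = 0.077 -> Y = -0.006 ✓
  N = 0.343 -> Y = -0.117 ✓
  N = 0.122 -> Y = -0.015 ✓
All samples match this transformation.

(a) -N²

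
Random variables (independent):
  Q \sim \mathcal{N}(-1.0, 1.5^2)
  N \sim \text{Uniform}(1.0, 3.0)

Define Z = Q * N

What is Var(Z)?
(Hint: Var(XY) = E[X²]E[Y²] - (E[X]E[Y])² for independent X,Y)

Var(XY) = E[X²]E[Y²] - (E[X]E[Y])²
E[Q] = -1, Var(Q) = 2.25
E[N] = 2, Var(N) = 0.33333333
E[Q²] = 2.25 + (-1)² = 3.25
E[N²] = 0.33333333 + 2² = 4.3333333
Var(Z) = 3.25*4.3333333 - (-1*2)²
= 14.083333 - 4 = 10.083333

10.083333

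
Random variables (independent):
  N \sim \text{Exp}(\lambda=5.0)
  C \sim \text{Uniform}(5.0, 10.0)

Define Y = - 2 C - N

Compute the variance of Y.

For independent RVs: Var(aX + bY) = a²Var(X) + b²Var(Y)
Var(N) = 0.04
Var(C) = 2.0833333
Var(Y) = (-1)²*0.04 + (-2)²*2.0833333
= 1*0.04 + 4*2.0833333 = 8.3733333

8.3733333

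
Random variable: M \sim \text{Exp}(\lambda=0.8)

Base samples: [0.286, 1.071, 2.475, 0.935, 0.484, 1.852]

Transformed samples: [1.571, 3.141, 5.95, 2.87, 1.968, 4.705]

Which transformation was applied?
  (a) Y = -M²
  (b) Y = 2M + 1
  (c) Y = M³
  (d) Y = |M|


Checking option (b) Y = 2M + 1:
  M = 0.286 -> Y = 1.571 ✓
  M = 1.071 -> Y = 3.141 ✓
  M = 2.475 -> Y = 5.95 ✓
All samples match this transformation.

(b) 2M + 1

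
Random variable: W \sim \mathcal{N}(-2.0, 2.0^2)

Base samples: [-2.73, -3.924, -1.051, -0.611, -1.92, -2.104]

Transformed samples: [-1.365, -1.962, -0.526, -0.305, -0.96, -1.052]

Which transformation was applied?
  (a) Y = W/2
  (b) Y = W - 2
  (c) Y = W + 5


Checking option (a) Y = W/2:
  W = -2.73 -> Y = -1.365 ✓
  W = -3.924 -> Y = -1.962 ✓
  W = -1.051 -> Y = -0.526 ✓
All samples match this transformation.

(a) W/2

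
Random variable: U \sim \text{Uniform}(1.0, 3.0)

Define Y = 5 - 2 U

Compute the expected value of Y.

For Y = -2U + 5:
E[Y] = -2 * E[U] + 5
E[U] = (1 + 3)/2 = 2
E[Y] = -2 * 2 + 5 = 1

1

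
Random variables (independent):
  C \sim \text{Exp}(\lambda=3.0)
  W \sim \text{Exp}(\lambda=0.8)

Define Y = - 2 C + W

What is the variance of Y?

For independent RVs: Var(aX + bY) = a²Var(X) + b²Var(Y)
Var(C) = 0.11111111
Var(W) = 1.5625
Var(Y) = (-2)²*0.11111111 + 1²*1.5625
= 4*0.11111111 + 1*1.5625 = 2.0069444

2.0069444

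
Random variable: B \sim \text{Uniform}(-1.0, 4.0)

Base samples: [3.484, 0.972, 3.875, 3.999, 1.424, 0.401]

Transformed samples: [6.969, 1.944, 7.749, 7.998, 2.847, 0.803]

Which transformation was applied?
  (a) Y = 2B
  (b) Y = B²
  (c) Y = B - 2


Checking option (a) Y = 2B:
  B = 3.484 -> Y = 6.969 ✓
  B = 0.972 -> Y = 1.944 ✓
  B = 3.875 -> Y = 7.749 ✓
All samples match this transformation.

(a) 2B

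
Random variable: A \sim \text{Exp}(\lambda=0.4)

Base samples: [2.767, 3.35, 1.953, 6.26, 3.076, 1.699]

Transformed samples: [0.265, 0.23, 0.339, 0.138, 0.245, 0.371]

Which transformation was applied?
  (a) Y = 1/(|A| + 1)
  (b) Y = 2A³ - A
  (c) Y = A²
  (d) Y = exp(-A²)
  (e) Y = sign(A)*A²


Checking option (a) Y = 1/(|A| + 1):
  A = 2.767 -> Y = 0.265 ✓
  A = 3.35 -> Y = 0.23 ✓
  A = 1.953 -> Y = 0.339 ✓
All samples match this transformation.

(a) 1/(|A| + 1)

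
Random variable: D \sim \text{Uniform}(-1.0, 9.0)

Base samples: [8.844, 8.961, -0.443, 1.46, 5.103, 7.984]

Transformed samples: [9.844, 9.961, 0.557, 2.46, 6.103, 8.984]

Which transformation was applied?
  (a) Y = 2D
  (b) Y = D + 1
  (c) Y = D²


Checking option (b) Y = D + 1:
  D = 8.844 -> Y = 9.844 ✓
  D = 8.961 -> Y = 9.961 ✓
  D = -0.443 -> Y = 0.557 ✓
All samples match this transformation.

(b) D + 1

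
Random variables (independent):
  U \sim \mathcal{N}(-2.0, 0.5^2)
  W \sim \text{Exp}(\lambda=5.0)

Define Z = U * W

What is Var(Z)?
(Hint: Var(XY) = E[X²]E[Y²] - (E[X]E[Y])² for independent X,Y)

Var(XY) = E[X²]E[Y²] - (E[X]E[Y])²
E[U] = -2, Var(U) = 0.25
E[W] = 0.2, Var(W) = 0.04
E[U²] = 0.25 + (-2)² = 4.25
E[W²] = 0.04 + 0.2² = 0.08
Var(Z) = 4.25*0.08 - (-2*0.2)²
= 0.34 - 0.16 = 0.18

0.18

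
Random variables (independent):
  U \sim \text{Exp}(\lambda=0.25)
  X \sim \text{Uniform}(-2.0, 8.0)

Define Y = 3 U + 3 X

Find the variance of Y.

For independent RVs: Var(aX + bY) = a²Var(X) + b²Var(Y)
Var(U) = 16
Var(X) = 8.3333333
Var(Y) = 3²*16 + 3²*8.3333333
= 9*16 + 9*8.3333333 = 219

219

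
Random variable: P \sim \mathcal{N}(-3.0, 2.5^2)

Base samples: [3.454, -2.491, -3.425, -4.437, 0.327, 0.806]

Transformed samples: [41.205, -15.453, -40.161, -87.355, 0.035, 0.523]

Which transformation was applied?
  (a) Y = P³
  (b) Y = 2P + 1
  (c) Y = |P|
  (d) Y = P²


Checking option (a) Y = P³:
  P = 3.454 -> Y = 41.205 ✓
  P = -2.491 -> Y = -15.453 ✓
  P = -3.425 -> Y = -40.161 ✓
All samples match this transformation.

(a) P³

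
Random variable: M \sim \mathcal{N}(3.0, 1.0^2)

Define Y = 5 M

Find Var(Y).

For Y = aM + b: Var(Y) = a² * Var(M)
Var(M) = 1.0^2 = 1
Var(Y) = 5² * 1 = 25 * 1 = 25

25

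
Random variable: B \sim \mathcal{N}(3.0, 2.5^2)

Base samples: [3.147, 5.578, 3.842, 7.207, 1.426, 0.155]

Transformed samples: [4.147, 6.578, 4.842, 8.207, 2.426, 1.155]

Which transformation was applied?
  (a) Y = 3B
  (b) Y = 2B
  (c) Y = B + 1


Checking option (c) Y = B + 1:
  B = 3.147 -> Y = 4.147 ✓
  B = 5.578 -> Y = 6.578 ✓
  B = 3.842 -> Y = 4.842 ✓
All samples match this transformation.

(c) B + 1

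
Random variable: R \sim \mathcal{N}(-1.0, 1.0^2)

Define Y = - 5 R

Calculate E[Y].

For Y = -5R:
E[Y] = -5 * E[R]
E[R] = -1.0 = -1
E[Y] = -5 * (-1) = 5

5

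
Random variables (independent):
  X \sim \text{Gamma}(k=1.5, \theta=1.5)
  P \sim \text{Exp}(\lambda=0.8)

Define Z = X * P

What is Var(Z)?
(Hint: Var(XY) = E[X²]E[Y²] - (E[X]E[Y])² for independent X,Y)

Var(XY) = E[X²]E[Y²] - (E[X]E[Y])²
E[X] = 2.25, Var(X) = 3.375
E[P] = 1.25, Var(P) = 1.5625
E[X²] = 3.375 + 2.25² = 8.4375
E[P²] = 1.5625 + 1.25² = 3.125
Var(Z) = 8.4375*3.125 - (2.25*1.25)²
= 26.367188 - 7.9101562 = 18.457031

18.457031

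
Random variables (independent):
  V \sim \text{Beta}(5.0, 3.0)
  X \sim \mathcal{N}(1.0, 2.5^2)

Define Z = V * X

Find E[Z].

For independent RVs: E[XY] = E[X]*E[Y]
E[V] = 0.625
E[X] = 1
E[Z] = 0.625 * 1 = 0.625

0.625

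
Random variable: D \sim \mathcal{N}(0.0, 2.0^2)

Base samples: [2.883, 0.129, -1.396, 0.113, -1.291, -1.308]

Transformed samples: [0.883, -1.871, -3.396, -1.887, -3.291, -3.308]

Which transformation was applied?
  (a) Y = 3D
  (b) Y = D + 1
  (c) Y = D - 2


Checking option (c) Y = D - 2:
  D = 2.883 -> Y = 0.883 ✓
  D = 0.129 -> Y = -1.871 ✓
  D = -1.396 -> Y = -3.396 ✓
All samples match this transformation.

(c) D - 2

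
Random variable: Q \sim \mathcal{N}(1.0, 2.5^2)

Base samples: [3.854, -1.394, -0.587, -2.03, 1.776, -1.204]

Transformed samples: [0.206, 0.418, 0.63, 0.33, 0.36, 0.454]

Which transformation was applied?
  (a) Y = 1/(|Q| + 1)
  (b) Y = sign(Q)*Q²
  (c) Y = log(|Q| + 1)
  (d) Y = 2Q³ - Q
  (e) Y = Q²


Checking option (a) Y = 1/(|Q| + 1):
  Q = 3.854 -> Y = 0.206 ✓
  Q = -1.394 -> Y = 0.418 ✓
  Q = -0.587 -> Y = 0.63 ✓
All samples match this transformation.

(a) 1/(|Q| + 1)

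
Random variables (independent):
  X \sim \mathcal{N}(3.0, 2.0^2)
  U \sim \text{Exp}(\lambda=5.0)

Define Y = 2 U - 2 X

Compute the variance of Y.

For independent RVs: Var(aX + bY) = a²Var(X) + b²Var(Y)
Var(X) = 4
Var(U) = 0.04
Var(Y) = (-2)²*4 + 2²*0.04
= 4*4 + 4*0.04 = 16.16

16.16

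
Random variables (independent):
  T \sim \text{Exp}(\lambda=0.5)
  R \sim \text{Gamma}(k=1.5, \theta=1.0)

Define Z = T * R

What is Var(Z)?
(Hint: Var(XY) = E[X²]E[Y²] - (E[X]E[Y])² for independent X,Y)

Var(XY) = E[X²]E[Y²] - (E[X]E[Y])²
E[T] = 2, Var(T) = 4
E[R] = 1.5, Var(R) = 1.5
E[T²] = 4 + 2² = 8
E[R²] = 1.5 + 1.5² = 3.75
Var(Z) = 8*3.75 - (2*1.5)²
= 30 - 9 = 21

21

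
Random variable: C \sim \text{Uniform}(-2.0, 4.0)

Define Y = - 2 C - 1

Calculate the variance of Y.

For Y = aC + b: Var(Y) = a² * Var(C)
Var(C) = (4 + 2)^2/12 = 3
Var(Y) = (-2)² * 3 = 4 * 3 = 12

12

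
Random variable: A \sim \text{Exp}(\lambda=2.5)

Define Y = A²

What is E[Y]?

Using E[X²] = Var(X) + (E[X])²:
E[A] = 0.4
Var(A) = 1/2.5^2 = 0.16
E[A²] = 0.16 + 0.4² = 0.16 + 0.16 = 0.32

0.32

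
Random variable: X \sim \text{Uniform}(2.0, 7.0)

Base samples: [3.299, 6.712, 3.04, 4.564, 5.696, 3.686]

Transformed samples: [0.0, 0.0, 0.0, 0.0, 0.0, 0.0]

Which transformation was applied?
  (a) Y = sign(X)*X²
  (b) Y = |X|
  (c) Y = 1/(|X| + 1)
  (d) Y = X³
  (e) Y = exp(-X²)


Checking option (e) Y = exp(-X²):
  X = 3.299 -> Y = 0.0 ✓
  X = 6.712 -> Y = 0.0 ✓
  X = 3.04 -> Y = 0.0 ✓
All samples match this transformation.

(e) exp(-X²)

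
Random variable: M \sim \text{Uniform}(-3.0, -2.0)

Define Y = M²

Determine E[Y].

Using E[X²] = Var(X) + (E[X])²:
E[M] = -2.5
Var(M) = (-2 + 3)^2/12 = 0.083333333
E[M²] = 0.083333333 + (-2.5)² = 0.083333333 + 6.25 = 6.3333333

6.3333333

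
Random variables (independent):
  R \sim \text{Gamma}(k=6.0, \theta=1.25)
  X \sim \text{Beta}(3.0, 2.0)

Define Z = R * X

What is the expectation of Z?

For independent RVs: E[XY] = E[X]*E[Y]
E[R] = 7.5
E[X] = 0.6
E[Z] = 7.5 * 0.6 = 4.5

4.5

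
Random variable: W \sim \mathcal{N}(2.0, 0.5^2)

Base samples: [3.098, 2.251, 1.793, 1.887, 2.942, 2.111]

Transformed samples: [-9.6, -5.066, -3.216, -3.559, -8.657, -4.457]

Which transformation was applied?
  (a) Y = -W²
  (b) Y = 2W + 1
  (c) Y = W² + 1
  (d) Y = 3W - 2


Checking option (a) Y = -W²:
  W = 3.098 -> Y = -9.6 ✓
  W = 2.251 -> Y = -5.066 ✓
  W = 1.793 -> Y = -3.216 ✓
All samples match this transformation.

(a) -W²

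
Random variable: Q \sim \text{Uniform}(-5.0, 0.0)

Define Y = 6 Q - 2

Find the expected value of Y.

For Y = 6Q - 2:
E[Y] = 6 * E[Q] - 2
E[Q] = (-5 + 0)/2 = -2.5
E[Y] = 6 * (-2.5) - 2 = -17

-17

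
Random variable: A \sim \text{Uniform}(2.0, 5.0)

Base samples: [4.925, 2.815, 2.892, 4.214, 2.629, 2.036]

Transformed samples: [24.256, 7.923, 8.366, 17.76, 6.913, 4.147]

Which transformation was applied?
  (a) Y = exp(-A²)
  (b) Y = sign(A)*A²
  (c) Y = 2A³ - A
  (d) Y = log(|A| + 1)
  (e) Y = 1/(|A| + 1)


Checking option (b) Y = sign(A)*A²:
  A = 4.925 -> Y = 24.256 ✓
  A = 2.815 -> Y = 7.923 ✓
  A = 2.892 -> Y = 8.366 ✓
All samples match this transformation.

(b) sign(A)*A²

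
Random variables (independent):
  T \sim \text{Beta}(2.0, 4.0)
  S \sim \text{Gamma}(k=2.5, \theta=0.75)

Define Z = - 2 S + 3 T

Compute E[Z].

E[Z] = 3*E[T] - 2*E[S]
E[T] = 0.33333333
E[S] = 1.875
E[Z] = 3*0.33333333 - 2*1.875 = -2.75

-2.75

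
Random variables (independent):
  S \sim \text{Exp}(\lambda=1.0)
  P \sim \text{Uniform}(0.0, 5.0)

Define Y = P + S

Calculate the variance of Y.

For independent RVs: Var(aX + bY) = a²Var(X) + b²Var(Y)
Var(S) = 1
Var(P) = 2.0833333
Var(Y) = 1²*1 + 1²*2.0833333
= 1*1 + 1*2.0833333 = 3.0833333

3.0833333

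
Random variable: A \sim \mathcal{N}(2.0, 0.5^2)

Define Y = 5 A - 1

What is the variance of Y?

For Y = aA + b: Var(Y) = a² * Var(A)
Var(A) = 0.5^2 = 0.25
Var(Y) = 5² * 0.25 = 25 * 0.25 = 6.25

6.25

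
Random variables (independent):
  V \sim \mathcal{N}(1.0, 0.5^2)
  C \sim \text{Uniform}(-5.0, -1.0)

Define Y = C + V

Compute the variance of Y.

For independent RVs: Var(aX + bY) = a²Var(X) + b²Var(Y)
Var(V) = 0.25
Var(C) = 1.3333333
Var(Y) = 1²*0.25 + 1²*1.3333333
= 1*0.25 + 1*1.3333333 = 1.5833333

1.5833333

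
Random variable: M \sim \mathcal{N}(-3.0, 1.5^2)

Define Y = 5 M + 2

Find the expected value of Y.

For Y = 5M + 2:
E[Y] = 5 * E[M] + 2
E[M] = -3.0 = -3
E[Y] = 5 * (-3) + 2 = -13

-13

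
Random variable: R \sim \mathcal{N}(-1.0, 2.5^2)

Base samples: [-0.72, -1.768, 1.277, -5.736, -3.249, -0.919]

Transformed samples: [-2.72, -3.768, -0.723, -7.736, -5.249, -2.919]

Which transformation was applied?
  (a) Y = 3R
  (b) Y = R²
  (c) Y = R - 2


Checking option (c) Y = R - 2:
  R = -0.72 -> Y = -2.72 ✓
  R = -1.768 -> Y = -3.768 ✓
  R = 1.277 -> Y = -0.723 ✓
All samples match this transformation.

(c) R - 2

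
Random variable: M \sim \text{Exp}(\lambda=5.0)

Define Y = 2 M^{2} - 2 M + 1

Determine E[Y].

E[Y] = 2*E[M²] - 2*E[M] + 1
E[M] = 0.2
E[M²] = Var(M) + (E[M])² = 0.04 + 0.04 = 0.08
E[Y] = 2*0.08 - 2*0.2 + 1 = 0.76

0.76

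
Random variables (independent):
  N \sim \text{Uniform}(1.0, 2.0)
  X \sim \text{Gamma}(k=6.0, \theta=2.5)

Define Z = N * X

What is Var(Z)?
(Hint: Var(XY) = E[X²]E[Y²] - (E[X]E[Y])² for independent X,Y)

Var(XY) = E[X²]E[Y²] - (E[X]E[Y])²
E[N] = 1.5, Var(N) = 0.083333333
E[X] = 15, Var(X) = 37.5
E[N²] = 0.083333333 + 1.5² = 2.3333333
E[X²] = 37.5 + 15² = 262.5
Var(Z) = 2.3333333*262.5 - (1.5*15)²
= 612.5 - 506.25 = 106.25

106.25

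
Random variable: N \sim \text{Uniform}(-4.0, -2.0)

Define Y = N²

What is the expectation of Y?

E[N²] = Var(N) + (E[N])² = 0.33333333 + 9 = 9.3333333

9.3333333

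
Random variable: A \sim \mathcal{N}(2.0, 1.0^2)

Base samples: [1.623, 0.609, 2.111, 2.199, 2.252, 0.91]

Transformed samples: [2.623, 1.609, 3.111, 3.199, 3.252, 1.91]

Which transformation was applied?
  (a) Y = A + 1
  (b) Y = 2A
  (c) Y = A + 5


Checking option (a) Y = A + 1:
  A = 1.623 -> Y = 2.623 ✓
  A = 0.609 -> Y = 1.609 ✓
  A = 2.111 -> Y = 3.111 ✓
All samples match this transformation.

(a) A + 1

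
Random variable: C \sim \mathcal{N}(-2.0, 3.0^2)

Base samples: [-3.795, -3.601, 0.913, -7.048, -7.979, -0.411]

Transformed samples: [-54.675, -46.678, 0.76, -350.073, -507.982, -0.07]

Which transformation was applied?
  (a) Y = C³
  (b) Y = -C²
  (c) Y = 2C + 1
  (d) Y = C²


Checking option (a) Y = C³:
  C = -3.795 -> Y = -54.675 ✓
  C = -3.601 -> Y = -46.678 ✓
  C = 0.913 -> Y = 0.76 ✓
All samples match this transformation.

(a) C³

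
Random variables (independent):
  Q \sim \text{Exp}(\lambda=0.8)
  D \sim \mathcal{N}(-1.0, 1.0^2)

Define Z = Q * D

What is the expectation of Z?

For independent RVs: E[XY] = E[X]*E[Y]
E[Q] = 1.25
E[D] = -1
E[Z] = 1.25 * (-1) = -1.25

-1.25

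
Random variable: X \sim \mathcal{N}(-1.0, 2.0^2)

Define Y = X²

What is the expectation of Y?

Using E[X²] = Var(X) + (E[X])²:
E[X] = -1
Var(X) = 2.0^2 = 4
E[X²] = 4 + (-1)² = 4 + 1 = 5

5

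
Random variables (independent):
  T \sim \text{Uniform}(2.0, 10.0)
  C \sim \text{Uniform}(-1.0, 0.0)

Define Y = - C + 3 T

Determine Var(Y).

For independent RVs: Var(aX + bY) = a²Var(X) + b²Var(Y)
Var(T) = 5.3333333
Var(C) = 0.083333333
Var(Y) = 3²*5.3333333 + (-1)²*0.083333333
= 9*5.3333333 + 1*0.083333333 = 48.083333

48.083333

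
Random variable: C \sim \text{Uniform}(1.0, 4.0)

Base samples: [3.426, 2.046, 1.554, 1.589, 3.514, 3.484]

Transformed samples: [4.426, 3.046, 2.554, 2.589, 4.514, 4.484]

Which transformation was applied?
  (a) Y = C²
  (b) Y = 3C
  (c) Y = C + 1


Checking option (c) Y = C + 1:
  C = 3.426 -> Y = 4.426 ✓
  C = 2.046 -> Y = 3.046 ✓
  C = 1.554 -> Y = 2.554 ✓
All samples match this transformation.

(c) C + 1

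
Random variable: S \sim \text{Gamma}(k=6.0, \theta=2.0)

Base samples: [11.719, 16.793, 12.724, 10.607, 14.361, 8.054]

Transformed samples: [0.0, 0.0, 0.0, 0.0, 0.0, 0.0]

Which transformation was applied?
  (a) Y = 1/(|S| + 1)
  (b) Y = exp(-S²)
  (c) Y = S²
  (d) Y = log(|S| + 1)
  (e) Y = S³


Checking option (b) Y = exp(-S²):
  S = 11.719 -> Y = 0.0 ✓
  S = 16.793 -> Y = 0.0 ✓
  S = 12.724 -> Y = 0.0 ✓
All samples match this transformation.

(b) exp(-S²)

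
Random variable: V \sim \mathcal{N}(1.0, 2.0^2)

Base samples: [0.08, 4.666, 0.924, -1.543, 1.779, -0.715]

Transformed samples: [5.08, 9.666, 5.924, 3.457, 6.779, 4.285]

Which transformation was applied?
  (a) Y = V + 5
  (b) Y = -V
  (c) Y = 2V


Checking option (a) Y = V + 5:
  V = 0.08 -> Y = 5.08 ✓
  V = 4.666 -> Y = 9.666 ✓
  V = 0.924 -> Y = 5.924 ✓
All samples match this transformation.

(a) V + 5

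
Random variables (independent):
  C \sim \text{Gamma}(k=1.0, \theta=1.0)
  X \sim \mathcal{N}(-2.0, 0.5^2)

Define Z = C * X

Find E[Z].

For independent RVs: E[XY] = E[X]*E[Y]
E[C] = 1
E[X] = -2
E[Z] = 1 * (-2) = -2

-2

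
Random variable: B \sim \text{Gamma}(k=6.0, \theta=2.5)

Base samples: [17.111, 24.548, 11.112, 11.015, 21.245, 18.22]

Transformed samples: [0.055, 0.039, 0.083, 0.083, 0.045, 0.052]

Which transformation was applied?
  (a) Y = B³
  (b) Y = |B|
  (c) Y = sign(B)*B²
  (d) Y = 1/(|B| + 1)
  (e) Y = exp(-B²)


Checking option (d) Y = 1/(|B| + 1):
  B = 17.111 -> Y = 0.055 ✓
  B = 24.548 -> Y = 0.039 ✓
  B = 11.112 -> Y = 0.083 ✓
All samples match this transformation.

(d) 1/(|B| + 1)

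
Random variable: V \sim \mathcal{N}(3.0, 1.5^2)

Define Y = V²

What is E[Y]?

Using E[X²] = Var(X) + (E[X])²:
E[V] = 3
Var(V) = 1.5^2 = 2.25
E[V²] = 2.25 + 3² = 2.25 + 9 = 11.25

11.25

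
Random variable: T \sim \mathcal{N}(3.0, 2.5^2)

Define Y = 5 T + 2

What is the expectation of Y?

For Y = 5T + 2:
E[Y] = 5 * E[T] + 2
E[T] = 3.0 = 3
E[Y] = 5 * 3 + 2 = 17

17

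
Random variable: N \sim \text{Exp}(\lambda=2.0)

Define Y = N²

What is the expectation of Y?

Using E[X²] = Var(X) + (E[X])²:
E[N] = 0.5
Var(N) = 1/2.0^2 = 0.25
E[N²] = 0.25 + 0.5² = 0.25 + 0.25 = 0.5

0.5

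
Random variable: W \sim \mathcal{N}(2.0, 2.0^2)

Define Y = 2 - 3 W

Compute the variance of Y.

For Y = aW + b: Var(Y) = a² * Var(W)
Var(W) = 2.0^2 = 4
Var(Y) = (-3)² * 4 = 9 * 4 = 36

36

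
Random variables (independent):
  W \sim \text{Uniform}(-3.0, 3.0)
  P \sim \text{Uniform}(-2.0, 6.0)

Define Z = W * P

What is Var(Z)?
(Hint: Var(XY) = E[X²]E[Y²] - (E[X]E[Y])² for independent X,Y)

Var(XY) = E[X²]E[Y²] - (E[X]E[Y])²
E[W] = 0, Var(W) = 3
E[P] = 2, Var(P) = 5.3333333
E[W²] = 3 + 0² = 3
E[P²] = 5.3333333 + 2² = 9.3333333
Var(Z) = 3*9.3333333 - (0*2)²
= 28 - 0 = 28

28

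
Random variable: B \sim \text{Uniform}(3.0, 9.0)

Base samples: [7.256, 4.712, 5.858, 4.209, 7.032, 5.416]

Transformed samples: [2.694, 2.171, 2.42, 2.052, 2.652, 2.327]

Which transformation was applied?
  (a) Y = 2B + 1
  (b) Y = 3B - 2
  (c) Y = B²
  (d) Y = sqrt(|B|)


Checking option (d) Y = sqrt(|B|):
  B = 7.256 -> Y = 2.694 ✓
  B = 4.712 -> Y = 2.171 ✓
  B = 5.858 -> Y = 2.42 ✓
All samples match this transformation.

(d) sqrt(|B|)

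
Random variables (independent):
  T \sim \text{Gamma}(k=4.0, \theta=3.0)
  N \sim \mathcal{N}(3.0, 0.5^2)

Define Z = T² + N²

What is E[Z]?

E[Z] = E[T²] + E[N²]
E[T²] = Var(T) + E[T]² = 36 + 144 = 180
E[N²] = Var(N) + E[N]² = 0.25 + 9 = 9.25
E[Z] = 180 + 9.25 = 189.25

189.25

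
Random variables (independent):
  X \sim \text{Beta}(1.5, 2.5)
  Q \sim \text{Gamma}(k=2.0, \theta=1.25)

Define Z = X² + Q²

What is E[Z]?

E[Z] = E[X²] + E[Q²]
E[X²] = Var(X) + E[X]² = 0.046875 + 0.140625 = 0.1875
E[Q²] = Var(Q) + E[Q]² = 3.125 + 6.25 = 9.375
E[Z] = 0.1875 + 9.375 = 9.5625

9.5625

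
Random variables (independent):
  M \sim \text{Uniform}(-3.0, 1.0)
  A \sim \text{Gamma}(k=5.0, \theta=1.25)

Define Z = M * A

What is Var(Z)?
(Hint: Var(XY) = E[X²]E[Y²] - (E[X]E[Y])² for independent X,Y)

Var(XY) = E[X²]E[Y²] - (E[X]E[Y])²
E[M] = -1, Var(M) = 1.3333333
E[A] = 6.25, Var(A) = 7.8125
E[M²] = 1.3333333 + (-1)² = 2.3333333
E[A²] = 7.8125 + 6.25² = 46.875
Var(Z) = 2.3333333*46.875 - (-1*6.25)²
= 109.375 - 39.0625 = 70.3125

70.3125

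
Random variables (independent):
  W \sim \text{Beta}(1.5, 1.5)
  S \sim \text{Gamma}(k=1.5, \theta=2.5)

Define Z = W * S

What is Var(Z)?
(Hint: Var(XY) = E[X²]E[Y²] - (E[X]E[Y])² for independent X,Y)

Var(XY) = E[X²]E[Y²] - (E[X]E[Y])²
E[W] = 0.5, Var(W) = 0.0625
E[S] = 3.75, Var(S) = 9.375
E[W²] = 0.0625 + 0.5² = 0.3125
E[S²] = 9.375 + 3.75² = 23.4375
Var(Z) = 0.3125*23.4375 - (0.5*3.75)²
= 7.3242188 - 3.515625 = 3.8085938

3.8085938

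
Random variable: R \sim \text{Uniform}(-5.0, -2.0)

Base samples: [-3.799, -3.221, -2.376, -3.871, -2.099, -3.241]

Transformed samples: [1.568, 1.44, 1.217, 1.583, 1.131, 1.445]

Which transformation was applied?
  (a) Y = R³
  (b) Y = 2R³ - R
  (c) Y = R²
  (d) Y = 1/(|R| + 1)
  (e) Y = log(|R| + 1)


Checking option (e) Y = log(|R| + 1):
  R = -3.799 -> Y = 1.568 ✓
  R = -3.221 -> Y = 1.44 ✓
  R = -2.376 -> Y = 1.217 ✓
All samples match this transformation.

(e) log(|R| + 1)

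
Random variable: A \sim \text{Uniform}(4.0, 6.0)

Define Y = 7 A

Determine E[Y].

For Y = 7A:
E[Y] = 7 * E[A]
E[A] = (4 + 6)/2 = 5
E[Y] = 7 * 5 = 35

35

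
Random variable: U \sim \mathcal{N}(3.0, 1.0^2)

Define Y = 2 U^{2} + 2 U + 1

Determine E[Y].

E[Y] = 2*E[U²] + 2*E[U] + 1
E[U] = 3
E[U²] = Var(U) + (E[U])² = 1 + 9 = 10
E[Y] = 2*10 + 2*3 + 1 = 27

27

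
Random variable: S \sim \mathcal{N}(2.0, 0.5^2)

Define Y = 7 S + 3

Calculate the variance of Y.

For Y = aS + b: Var(Y) = a² * Var(S)
Var(S) = 0.5^2 = 0.25
Var(Y) = 7² * 0.25 = 49 * 0.25 = 12.25

12.25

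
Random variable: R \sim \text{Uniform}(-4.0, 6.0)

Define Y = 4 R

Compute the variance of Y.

For Y = aR + b: Var(Y) = a² * Var(R)
Var(R) = (6 + 4)^2/12 = 8.3333333
Var(Y) = 4² * 8.3333333 = 16 * 8.3333333 = 133.33333

133.33333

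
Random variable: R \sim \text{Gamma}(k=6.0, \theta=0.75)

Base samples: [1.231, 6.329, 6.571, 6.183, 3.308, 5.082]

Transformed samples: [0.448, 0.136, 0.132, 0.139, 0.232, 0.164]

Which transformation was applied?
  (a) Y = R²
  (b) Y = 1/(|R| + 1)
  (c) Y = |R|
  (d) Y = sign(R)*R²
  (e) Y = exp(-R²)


Checking option (b) Y = 1/(|R| + 1):
  R = 1.231 -> Y = 0.448 ✓
  R = 6.329 -> Y = 0.136 ✓
  R = 6.571 -> Y = 0.132 ✓
All samples match this transformation.

(b) 1/(|R| + 1)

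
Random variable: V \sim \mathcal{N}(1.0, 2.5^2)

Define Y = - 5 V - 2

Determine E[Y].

For Y = -5V - 2:
E[Y] = -5 * E[V] - 2
E[V] = 1.0 = 1
E[Y] = -5 * 1 - 2 = -7

-7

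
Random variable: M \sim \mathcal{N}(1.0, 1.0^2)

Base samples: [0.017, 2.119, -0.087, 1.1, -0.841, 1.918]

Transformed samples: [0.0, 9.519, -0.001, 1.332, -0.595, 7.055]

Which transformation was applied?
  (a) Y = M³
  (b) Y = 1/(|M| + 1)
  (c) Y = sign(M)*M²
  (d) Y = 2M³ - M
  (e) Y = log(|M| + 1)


Checking option (a) Y = M³:
  M = 0.017 -> Y = 0.0 ✓
  M = 2.119 -> Y = 9.519 ✓
  M = -0.087 -> Y = -0.001 ✓
All samples match this transformation.

(a) M³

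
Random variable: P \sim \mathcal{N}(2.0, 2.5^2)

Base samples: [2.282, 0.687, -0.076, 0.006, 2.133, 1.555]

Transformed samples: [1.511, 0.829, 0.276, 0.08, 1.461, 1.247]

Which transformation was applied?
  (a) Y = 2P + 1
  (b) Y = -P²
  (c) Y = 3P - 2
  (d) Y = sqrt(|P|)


Checking option (d) Y = sqrt(|P|):
  P = 2.282 -> Y = 1.511 ✓
  P = 0.687 -> Y = 0.829 ✓
  P = -0.076 -> Y = 0.276 ✓
All samples match this transformation.

(d) sqrt(|P|)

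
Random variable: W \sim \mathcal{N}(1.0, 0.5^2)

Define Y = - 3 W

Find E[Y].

For Y = -3W:
E[Y] = -3 * E[W]
E[W] = 1.0 = 1
E[Y] = -3 * 1 = -3

-3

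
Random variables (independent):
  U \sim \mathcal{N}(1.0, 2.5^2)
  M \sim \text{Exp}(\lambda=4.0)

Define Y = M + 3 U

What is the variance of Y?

For independent RVs: Var(aX + bY) = a²Var(X) + b²Var(Y)
Var(U) = 6.25
Var(M) = 0.0625
Var(Y) = 3²*6.25 + 1²*0.0625
= 9*6.25 + 1*0.0625 = 56.3125

56.3125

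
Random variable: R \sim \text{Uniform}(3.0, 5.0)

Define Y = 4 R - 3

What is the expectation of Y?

For Y = 4R - 3:
E[Y] = 4 * E[R] - 3
E[R] = (3 + 5)/2 = 4
E[Y] = 4 * 4 - 3 = 13

13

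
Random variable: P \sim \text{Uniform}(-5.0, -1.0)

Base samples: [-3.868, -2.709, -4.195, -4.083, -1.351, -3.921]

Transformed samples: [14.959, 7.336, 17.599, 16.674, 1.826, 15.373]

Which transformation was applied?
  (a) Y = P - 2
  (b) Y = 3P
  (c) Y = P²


Checking option (c) Y = P²:
  P = -3.868 -> Y = 14.959 ✓
  P = -2.709 -> Y = 7.336 ✓
  P = -4.195 -> Y = 17.599 ✓
All samples match this transformation.

(c) P²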